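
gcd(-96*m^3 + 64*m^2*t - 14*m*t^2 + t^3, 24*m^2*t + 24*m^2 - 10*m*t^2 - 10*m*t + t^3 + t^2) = 24*m^2 - 10*m*t + t^2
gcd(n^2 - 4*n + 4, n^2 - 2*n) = n - 2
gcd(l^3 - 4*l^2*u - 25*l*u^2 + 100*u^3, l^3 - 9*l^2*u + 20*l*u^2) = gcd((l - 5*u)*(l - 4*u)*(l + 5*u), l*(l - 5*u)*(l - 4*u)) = l^2 - 9*l*u + 20*u^2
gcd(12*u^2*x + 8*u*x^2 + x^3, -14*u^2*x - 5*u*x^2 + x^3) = 2*u*x + x^2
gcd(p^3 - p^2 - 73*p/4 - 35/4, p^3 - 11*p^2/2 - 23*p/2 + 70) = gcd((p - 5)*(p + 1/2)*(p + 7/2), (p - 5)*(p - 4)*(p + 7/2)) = p^2 - 3*p/2 - 35/2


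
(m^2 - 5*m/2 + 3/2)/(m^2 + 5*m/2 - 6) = (m - 1)/(m + 4)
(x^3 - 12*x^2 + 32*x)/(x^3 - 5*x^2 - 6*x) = (-x^2 + 12*x - 32)/(-x^2 + 5*x + 6)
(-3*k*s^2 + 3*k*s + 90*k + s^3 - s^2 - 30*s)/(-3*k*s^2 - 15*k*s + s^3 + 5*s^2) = (s - 6)/s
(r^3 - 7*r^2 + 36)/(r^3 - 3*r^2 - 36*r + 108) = (r + 2)/(r + 6)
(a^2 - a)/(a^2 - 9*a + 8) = a/(a - 8)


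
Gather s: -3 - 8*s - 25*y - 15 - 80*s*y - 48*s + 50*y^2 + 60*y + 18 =s*(-80*y - 56) + 50*y^2 + 35*y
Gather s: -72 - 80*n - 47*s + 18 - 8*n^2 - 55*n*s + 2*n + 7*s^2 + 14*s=-8*n^2 - 78*n + 7*s^2 + s*(-55*n - 33) - 54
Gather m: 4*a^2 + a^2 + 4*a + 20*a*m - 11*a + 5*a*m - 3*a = 5*a^2 + 25*a*m - 10*a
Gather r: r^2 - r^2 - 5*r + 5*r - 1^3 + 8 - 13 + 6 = 0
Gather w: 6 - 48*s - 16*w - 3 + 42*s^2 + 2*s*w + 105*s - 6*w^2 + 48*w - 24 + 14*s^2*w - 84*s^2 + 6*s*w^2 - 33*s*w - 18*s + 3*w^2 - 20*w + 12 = -42*s^2 + 39*s + w^2*(6*s - 3) + w*(14*s^2 - 31*s + 12) - 9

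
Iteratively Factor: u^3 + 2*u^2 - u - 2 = (u + 1)*(u^2 + u - 2) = (u - 1)*(u + 1)*(u + 2)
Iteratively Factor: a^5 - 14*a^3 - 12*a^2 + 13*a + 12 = (a + 3)*(a^4 - 3*a^3 - 5*a^2 + 3*a + 4) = (a - 4)*(a + 3)*(a^3 + a^2 - a - 1) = (a - 4)*(a + 1)*(a + 3)*(a^2 - 1) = (a - 4)*(a + 1)^2*(a + 3)*(a - 1)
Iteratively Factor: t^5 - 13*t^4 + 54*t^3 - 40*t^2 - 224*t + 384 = (t - 4)*(t^4 - 9*t^3 + 18*t^2 + 32*t - 96) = (t - 4)*(t - 3)*(t^3 - 6*t^2 + 32) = (t - 4)*(t - 3)*(t + 2)*(t^2 - 8*t + 16) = (t - 4)^2*(t - 3)*(t + 2)*(t - 4)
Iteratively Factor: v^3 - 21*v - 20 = (v + 1)*(v^2 - v - 20) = (v - 5)*(v + 1)*(v + 4)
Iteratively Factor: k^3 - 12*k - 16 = (k + 2)*(k^2 - 2*k - 8) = (k + 2)^2*(k - 4)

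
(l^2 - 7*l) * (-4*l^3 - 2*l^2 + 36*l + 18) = -4*l^5 + 26*l^4 + 50*l^3 - 234*l^2 - 126*l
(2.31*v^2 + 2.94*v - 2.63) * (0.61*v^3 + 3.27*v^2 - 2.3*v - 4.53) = 1.4091*v^5 + 9.3471*v^4 + 2.6965*v^3 - 25.8264*v^2 - 7.2692*v + 11.9139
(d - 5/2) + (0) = d - 5/2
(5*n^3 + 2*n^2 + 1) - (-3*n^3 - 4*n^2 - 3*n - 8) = 8*n^3 + 6*n^2 + 3*n + 9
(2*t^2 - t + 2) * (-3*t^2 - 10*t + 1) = -6*t^4 - 17*t^3 + 6*t^2 - 21*t + 2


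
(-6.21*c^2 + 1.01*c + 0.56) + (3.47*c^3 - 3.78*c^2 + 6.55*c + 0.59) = 3.47*c^3 - 9.99*c^2 + 7.56*c + 1.15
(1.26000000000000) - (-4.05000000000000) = 5.31000000000000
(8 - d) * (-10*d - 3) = 10*d^2 - 77*d - 24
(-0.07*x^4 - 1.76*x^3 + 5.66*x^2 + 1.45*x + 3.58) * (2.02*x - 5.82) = -0.1414*x^5 - 3.1478*x^4 + 21.6764*x^3 - 30.0122*x^2 - 1.2074*x - 20.8356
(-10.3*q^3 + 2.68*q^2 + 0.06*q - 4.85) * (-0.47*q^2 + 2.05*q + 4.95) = 4.841*q^5 - 22.3746*q^4 - 45.5192*q^3 + 15.6685*q^2 - 9.6455*q - 24.0075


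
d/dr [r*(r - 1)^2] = (r - 1)*(3*r - 1)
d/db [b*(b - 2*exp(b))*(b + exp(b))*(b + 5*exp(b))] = 4*b^3*exp(b) + 4*b^3 - 14*b^2*exp(2*b) + 12*b^2*exp(b) - 30*b*exp(3*b) - 14*b*exp(2*b) - 10*exp(3*b)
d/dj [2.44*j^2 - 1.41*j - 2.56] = 4.88*j - 1.41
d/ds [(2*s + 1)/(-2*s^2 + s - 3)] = (-4*s^2 + 2*s + (2*s + 1)*(4*s - 1) - 6)/(2*s^2 - s + 3)^2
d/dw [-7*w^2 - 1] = -14*w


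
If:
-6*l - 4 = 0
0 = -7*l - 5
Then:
No Solution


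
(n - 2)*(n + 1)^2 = n^3 - 3*n - 2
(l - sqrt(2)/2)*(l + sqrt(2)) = l^2 + sqrt(2)*l/2 - 1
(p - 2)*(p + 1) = p^2 - p - 2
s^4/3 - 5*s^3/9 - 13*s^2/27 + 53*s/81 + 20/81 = (s/3 + 1/3)*(s - 5/3)*(s - 4/3)*(s + 1/3)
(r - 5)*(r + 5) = r^2 - 25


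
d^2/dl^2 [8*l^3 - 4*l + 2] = 48*l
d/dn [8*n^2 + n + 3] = 16*n + 1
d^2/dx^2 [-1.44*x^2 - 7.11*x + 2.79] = -2.88000000000000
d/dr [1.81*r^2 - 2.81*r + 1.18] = 3.62*r - 2.81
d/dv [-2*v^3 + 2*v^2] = 2*v*(2 - 3*v)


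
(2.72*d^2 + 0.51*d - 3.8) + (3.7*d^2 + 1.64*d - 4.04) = 6.42*d^2 + 2.15*d - 7.84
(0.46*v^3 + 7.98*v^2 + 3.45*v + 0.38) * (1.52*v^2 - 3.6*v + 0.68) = 0.6992*v^5 + 10.4736*v^4 - 23.1712*v^3 - 6.416*v^2 + 0.978*v + 0.2584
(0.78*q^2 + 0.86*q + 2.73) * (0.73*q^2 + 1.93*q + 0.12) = 0.5694*q^4 + 2.1332*q^3 + 3.7463*q^2 + 5.3721*q + 0.3276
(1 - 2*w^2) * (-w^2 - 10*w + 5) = 2*w^4 + 20*w^3 - 11*w^2 - 10*w + 5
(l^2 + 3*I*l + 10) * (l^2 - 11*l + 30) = l^4 - 11*l^3 + 3*I*l^3 + 40*l^2 - 33*I*l^2 - 110*l + 90*I*l + 300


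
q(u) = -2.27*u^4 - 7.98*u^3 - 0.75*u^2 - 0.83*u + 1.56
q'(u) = -9.08*u^3 - 23.94*u^2 - 1.5*u - 0.83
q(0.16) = 1.37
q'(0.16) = -1.72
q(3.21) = -513.80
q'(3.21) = -552.66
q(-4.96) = -412.92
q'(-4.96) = 525.63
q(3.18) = -497.41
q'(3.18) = -539.68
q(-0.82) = 5.11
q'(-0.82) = -10.69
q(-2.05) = 28.77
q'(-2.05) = -20.14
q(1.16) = -16.98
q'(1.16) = -48.96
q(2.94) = -379.75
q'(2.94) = -442.91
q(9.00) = -20777.55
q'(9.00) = -8572.79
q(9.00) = -20777.55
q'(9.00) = -8572.79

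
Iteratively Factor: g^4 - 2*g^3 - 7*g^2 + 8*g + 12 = (g - 2)*(g^3 - 7*g - 6) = (g - 2)*(g + 2)*(g^2 - 2*g - 3) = (g - 2)*(g + 1)*(g + 2)*(g - 3)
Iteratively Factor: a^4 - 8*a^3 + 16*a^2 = (a)*(a^3 - 8*a^2 + 16*a) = a*(a - 4)*(a^2 - 4*a) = a^2*(a - 4)*(a - 4)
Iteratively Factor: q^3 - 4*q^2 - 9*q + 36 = (q - 3)*(q^2 - q - 12) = (q - 3)*(q + 3)*(q - 4)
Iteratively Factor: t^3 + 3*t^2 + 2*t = (t + 2)*(t^2 + t) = (t + 1)*(t + 2)*(t)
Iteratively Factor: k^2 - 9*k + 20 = (k - 4)*(k - 5)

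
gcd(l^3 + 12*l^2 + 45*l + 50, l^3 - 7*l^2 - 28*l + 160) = l + 5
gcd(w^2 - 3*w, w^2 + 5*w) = w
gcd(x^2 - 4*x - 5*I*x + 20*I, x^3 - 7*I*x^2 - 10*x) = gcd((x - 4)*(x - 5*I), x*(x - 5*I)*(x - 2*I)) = x - 5*I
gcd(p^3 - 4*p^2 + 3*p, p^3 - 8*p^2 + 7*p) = p^2 - p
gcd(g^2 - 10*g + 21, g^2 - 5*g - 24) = 1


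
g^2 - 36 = (g - 6)*(g + 6)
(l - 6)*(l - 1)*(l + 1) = l^3 - 6*l^2 - l + 6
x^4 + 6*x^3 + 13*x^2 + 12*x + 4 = (x + 1)^2*(x + 2)^2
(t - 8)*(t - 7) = t^2 - 15*t + 56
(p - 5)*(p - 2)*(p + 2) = p^3 - 5*p^2 - 4*p + 20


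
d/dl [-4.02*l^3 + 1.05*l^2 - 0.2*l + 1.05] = -12.06*l^2 + 2.1*l - 0.2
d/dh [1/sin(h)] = -cos(h)/sin(h)^2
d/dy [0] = 0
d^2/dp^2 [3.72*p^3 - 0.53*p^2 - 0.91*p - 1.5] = 22.32*p - 1.06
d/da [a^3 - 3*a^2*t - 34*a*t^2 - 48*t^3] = 3*a^2 - 6*a*t - 34*t^2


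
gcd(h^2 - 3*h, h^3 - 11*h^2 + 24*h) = h^2 - 3*h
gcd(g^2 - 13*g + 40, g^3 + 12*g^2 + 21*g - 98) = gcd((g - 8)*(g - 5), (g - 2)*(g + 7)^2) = 1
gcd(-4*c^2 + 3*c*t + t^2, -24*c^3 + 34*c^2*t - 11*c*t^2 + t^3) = -c + t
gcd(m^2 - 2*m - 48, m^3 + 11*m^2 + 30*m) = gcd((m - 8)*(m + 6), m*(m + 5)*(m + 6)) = m + 6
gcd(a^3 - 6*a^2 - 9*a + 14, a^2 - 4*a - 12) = a + 2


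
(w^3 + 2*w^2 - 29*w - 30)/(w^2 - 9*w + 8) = (w^3 + 2*w^2 - 29*w - 30)/(w^2 - 9*w + 8)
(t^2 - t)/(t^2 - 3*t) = (t - 1)/(t - 3)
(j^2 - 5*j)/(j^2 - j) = (j - 5)/(j - 1)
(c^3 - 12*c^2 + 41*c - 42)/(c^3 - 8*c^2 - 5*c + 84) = (c^2 - 5*c + 6)/(c^2 - c - 12)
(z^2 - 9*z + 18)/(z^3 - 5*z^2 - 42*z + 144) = (z - 6)/(z^2 - 2*z - 48)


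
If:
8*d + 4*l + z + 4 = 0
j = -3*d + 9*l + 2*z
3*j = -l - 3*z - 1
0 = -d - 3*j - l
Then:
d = -83/193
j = 29/193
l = -4/193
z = -92/193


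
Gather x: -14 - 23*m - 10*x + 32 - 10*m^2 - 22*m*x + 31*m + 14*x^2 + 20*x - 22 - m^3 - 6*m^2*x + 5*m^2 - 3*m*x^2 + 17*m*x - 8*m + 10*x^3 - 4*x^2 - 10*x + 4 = -m^3 - 5*m^2 + 10*x^3 + x^2*(10 - 3*m) + x*(-6*m^2 - 5*m)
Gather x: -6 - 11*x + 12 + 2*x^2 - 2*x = 2*x^2 - 13*x + 6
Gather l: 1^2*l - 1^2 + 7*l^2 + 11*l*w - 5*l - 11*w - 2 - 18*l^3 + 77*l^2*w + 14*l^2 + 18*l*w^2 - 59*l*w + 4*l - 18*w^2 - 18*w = -18*l^3 + l^2*(77*w + 21) + l*(18*w^2 - 48*w) - 18*w^2 - 29*w - 3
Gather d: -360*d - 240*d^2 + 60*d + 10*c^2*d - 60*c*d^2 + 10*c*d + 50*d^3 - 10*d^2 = 50*d^3 + d^2*(-60*c - 250) + d*(10*c^2 + 10*c - 300)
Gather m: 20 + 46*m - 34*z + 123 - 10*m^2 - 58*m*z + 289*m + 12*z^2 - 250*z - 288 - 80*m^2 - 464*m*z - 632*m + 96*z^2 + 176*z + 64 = -90*m^2 + m*(-522*z - 297) + 108*z^2 - 108*z - 81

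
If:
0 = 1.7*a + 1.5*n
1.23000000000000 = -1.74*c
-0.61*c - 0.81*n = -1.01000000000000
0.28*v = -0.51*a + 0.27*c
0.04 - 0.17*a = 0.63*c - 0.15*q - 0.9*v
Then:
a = -1.57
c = -0.71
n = 1.78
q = -18.08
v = 2.18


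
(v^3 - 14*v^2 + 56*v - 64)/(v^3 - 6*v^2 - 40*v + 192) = (v - 2)/(v + 6)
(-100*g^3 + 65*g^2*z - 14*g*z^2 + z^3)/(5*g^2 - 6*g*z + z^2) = (20*g^2 - 9*g*z + z^2)/(-g + z)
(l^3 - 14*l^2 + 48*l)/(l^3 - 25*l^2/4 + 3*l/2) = 4*(l - 8)/(4*l - 1)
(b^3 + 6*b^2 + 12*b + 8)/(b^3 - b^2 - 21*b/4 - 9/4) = 4*(b^3 + 6*b^2 + 12*b + 8)/(4*b^3 - 4*b^2 - 21*b - 9)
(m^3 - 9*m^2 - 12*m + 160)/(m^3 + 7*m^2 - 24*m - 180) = (m^2 - 4*m - 32)/(m^2 + 12*m + 36)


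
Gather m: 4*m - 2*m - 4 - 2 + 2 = 2*m - 4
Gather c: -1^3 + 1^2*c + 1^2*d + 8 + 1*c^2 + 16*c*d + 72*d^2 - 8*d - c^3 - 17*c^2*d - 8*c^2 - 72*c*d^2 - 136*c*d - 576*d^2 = -c^3 + c^2*(-17*d - 7) + c*(-72*d^2 - 120*d + 1) - 504*d^2 - 7*d + 7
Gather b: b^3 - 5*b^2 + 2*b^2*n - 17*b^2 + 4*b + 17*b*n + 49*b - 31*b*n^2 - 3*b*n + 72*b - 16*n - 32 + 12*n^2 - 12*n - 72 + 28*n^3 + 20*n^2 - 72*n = b^3 + b^2*(2*n - 22) + b*(-31*n^2 + 14*n + 125) + 28*n^3 + 32*n^2 - 100*n - 104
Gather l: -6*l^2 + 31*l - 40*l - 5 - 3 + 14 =-6*l^2 - 9*l + 6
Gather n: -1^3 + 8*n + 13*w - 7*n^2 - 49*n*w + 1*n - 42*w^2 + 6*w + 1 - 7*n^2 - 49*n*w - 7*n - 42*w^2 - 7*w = -14*n^2 + n*(2 - 98*w) - 84*w^2 + 12*w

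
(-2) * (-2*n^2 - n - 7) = 4*n^2 + 2*n + 14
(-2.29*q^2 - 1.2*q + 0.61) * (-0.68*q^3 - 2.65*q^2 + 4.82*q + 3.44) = 1.5572*q^5 + 6.8845*q^4 - 8.2726*q^3 - 15.2781*q^2 - 1.1878*q + 2.0984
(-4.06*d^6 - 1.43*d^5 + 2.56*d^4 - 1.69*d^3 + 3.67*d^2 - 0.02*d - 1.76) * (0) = 0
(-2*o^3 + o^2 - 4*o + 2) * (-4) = 8*o^3 - 4*o^2 + 16*o - 8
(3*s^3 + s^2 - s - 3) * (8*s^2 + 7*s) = 24*s^5 + 29*s^4 - s^3 - 31*s^2 - 21*s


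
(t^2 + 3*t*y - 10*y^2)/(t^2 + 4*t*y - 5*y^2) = (-t + 2*y)/(-t + y)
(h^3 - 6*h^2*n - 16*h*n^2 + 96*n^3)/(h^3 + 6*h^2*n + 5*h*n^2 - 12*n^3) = (h^2 - 10*h*n + 24*n^2)/(h^2 + 2*h*n - 3*n^2)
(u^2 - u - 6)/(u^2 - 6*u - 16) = (u - 3)/(u - 8)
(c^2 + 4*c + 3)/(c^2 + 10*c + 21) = (c + 1)/(c + 7)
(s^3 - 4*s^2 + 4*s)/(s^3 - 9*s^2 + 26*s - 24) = s*(s - 2)/(s^2 - 7*s + 12)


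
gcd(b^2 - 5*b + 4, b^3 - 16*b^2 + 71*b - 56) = b - 1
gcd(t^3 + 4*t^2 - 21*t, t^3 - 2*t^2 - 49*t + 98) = t + 7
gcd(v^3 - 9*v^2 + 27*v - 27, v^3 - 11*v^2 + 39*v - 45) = v^2 - 6*v + 9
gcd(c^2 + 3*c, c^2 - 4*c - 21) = c + 3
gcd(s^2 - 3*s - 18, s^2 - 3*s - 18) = s^2 - 3*s - 18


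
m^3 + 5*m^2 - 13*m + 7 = (m - 1)^2*(m + 7)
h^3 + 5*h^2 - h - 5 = (h - 1)*(h + 1)*(h + 5)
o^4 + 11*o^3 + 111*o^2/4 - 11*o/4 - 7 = (o - 1/2)*(o + 1/2)*(o + 4)*(o + 7)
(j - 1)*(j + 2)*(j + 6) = j^3 + 7*j^2 + 4*j - 12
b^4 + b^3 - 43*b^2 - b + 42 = (b - 6)*(b - 1)*(b + 1)*(b + 7)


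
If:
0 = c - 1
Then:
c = 1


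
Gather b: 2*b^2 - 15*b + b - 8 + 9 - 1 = 2*b^2 - 14*b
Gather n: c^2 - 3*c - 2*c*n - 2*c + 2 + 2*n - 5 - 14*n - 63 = c^2 - 5*c + n*(-2*c - 12) - 66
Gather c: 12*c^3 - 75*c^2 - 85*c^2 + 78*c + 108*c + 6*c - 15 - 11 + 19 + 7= 12*c^3 - 160*c^2 + 192*c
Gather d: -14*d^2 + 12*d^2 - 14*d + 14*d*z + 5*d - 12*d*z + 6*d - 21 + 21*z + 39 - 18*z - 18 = -2*d^2 + d*(2*z - 3) + 3*z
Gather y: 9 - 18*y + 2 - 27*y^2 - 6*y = -27*y^2 - 24*y + 11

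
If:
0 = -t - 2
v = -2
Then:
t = -2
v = -2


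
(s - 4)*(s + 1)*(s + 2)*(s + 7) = s^4 + 6*s^3 - 17*s^2 - 78*s - 56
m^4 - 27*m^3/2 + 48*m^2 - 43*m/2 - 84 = (m - 8)*(m - 7/2)*(m - 3)*(m + 1)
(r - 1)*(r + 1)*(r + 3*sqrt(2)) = r^3 + 3*sqrt(2)*r^2 - r - 3*sqrt(2)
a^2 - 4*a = a*(a - 4)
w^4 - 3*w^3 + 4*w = w*(w - 2)^2*(w + 1)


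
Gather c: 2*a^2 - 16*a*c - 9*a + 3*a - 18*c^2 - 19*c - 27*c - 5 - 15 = 2*a^2 - 6*a - 18*c^2 + c*(-16*a - 46) - 20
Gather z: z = z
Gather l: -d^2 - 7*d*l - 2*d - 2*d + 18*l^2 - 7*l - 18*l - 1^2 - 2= -d^2 - 4*d + 18*l^2 + l*(-7*d - 25) - 3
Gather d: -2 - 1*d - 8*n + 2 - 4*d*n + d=-4*d*n - 8*n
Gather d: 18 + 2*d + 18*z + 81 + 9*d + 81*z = 11*d + 99*z + 99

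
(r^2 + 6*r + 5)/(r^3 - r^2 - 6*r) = (r^2 + 6*r + 5)/(r*(r^2 - r - 6))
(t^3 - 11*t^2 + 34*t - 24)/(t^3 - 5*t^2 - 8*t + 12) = (t - 4)/(t + 2)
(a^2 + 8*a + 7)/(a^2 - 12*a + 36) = (a^2 + 8*a + 7)/(a^2 - 12*a + 36)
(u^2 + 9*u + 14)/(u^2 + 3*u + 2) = (u + 7)/(u + 1)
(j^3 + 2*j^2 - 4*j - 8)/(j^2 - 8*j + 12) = (j^2 + 4*j + 4)/(j - 6)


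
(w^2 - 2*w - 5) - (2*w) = w^2 - 4*w - 5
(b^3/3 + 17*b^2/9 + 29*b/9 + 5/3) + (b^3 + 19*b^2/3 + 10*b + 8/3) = 4*b^3/3 + 74*b^2/9 + 119*b/9 + 13/3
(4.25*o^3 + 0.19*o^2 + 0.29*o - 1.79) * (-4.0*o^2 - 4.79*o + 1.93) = -17.0*o^5 - 21.1175*o^4 + 6.1324*o^3 + 6.1376*o^2 + 9.1338*o - 3.4547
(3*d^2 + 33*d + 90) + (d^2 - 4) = 4*d^2 + 33*d + 86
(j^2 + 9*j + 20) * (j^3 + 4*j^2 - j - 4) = j^5 + 13*j^4 + 55*j^3 + 67*j^2 - 56*j - 80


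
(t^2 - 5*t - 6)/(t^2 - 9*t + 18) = (t + 1)/(t - 3)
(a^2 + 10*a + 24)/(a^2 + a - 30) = (a + 4)/(a - 5)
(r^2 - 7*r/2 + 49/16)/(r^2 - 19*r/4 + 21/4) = (r - 7/4)/(r - 3)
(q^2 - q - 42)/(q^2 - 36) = (q - 7)/(q - 6)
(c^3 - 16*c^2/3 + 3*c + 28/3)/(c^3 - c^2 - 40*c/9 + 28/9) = 3*(c^2 - 3*c - 4)/(3*c^2 + 4*c - 4)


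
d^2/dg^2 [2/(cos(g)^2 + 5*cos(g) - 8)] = 2*(-4*sin(g)^4 + 59*sin(g)^2 - 85*cos(g)/4 - 15*cos(3*g)/4 + 11)/(-sin(g)^2 + 5*cos(g) - 7)^3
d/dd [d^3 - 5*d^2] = d*(3*d - 10)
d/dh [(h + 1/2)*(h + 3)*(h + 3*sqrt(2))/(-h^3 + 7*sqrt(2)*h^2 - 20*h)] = (7*h^4 + 20*sqrt(2)*h^4 - 74*h^3 + 42*sqrt(2)*h^3 - 434*h^2 - 114*sqrt(2)*h^2 - 252*h + 180*sqrt(2))/(2*h^2*(h^4 - 14*sqrt(2)*h^3 + 138*h^2 - 280*sqrt(2)*h + 400))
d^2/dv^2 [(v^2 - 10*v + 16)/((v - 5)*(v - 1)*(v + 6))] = 2*(v^6 - 30*v^5 + 189*v^4 - 520*v^3 + 312*v^2 - 1440*v + 6976)/(v^9 - 93*v^7 + 90*v^6 + 2883*v^5 - 5580*v^4 - 27091*v^3 + 86490*v^2 - 83700*v + 27000)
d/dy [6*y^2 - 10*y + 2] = 12*y - 10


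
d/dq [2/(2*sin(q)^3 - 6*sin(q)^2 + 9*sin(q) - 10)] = 6*(4*sin(q) + cos(2*q) - 4)*cos(q)/((sin(q) - 2)^2*(-2*sin(q) - cos(2*q) + 6)^2)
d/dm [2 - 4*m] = -4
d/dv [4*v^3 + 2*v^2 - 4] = 4*v*(3*v + 1)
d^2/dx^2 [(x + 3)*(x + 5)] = 2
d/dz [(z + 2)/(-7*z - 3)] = 11/(7*z + 3)^2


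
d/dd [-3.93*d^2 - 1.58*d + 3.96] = -7.86*d - 1.58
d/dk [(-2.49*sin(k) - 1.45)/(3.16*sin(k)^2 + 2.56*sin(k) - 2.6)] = (7.8684*sin(k)^2 + 9.164*sin(k) + 10.186)*cos(k)/(9.9856*sin(k)^4 + 16.1792*sin(k)^3 - 9.8784*sin(k)^2 - 13.312*sin(k) + 6.76)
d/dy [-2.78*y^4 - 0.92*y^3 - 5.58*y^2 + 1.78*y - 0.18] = -11.12*y^3 - 2.76*y^2 - 11.16*y + 1.78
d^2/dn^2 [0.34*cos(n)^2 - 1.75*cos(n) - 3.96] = 1.75*cos(n) - 0.68*cos(2*n)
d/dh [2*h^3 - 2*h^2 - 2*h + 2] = 6*h^2 - 4*h - 2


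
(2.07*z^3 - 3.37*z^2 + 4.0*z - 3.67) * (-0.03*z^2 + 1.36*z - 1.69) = -0.0621*z^5 + 2.9163*z^4 - 8.2015*z^3 + 11.2454*z^2 - 11.7512*z + 6.2023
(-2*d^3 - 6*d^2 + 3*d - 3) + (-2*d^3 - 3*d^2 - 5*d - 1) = -4*d^3 - 9*d^2 - 2*d - 4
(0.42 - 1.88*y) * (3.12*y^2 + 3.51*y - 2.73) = -5.8656*y^3 - 5.2884*y^2 + 6.6066*y - 1.1466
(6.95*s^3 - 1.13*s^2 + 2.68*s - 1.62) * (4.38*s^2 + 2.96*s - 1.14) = 30.441*s^5 + 15.6226*s^4 + 0.470600000000001*s^3 + 2.1254*s^2 - 7.8504*s + 1.8468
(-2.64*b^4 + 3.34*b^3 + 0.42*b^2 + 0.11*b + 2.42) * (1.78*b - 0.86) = -4.6992*b^5 + 8.2156*b^4 - 2.1248*b^3 - 0.1654*b^2 + 4.213*b - 2.0812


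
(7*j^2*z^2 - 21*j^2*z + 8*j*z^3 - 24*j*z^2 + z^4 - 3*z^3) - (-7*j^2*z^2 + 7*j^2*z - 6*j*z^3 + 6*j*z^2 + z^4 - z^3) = 14*j^2*z^2 - 28*j^2*z + 14*j*z^3 - 30*j*z^2 - 2*z^3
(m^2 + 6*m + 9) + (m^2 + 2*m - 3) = 2*m^2 + 8*m + 6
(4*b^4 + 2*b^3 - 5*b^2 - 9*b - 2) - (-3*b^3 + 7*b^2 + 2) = 4*b^4 + 5*b^3 - 12*b^2 - 9*b - 4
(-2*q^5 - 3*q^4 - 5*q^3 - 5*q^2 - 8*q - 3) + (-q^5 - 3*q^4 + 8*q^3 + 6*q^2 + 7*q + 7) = -3*q^5 - 6*q^4 + 3*q^3 + q^2 - q + 4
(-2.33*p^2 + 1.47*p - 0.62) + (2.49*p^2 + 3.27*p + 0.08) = 0.16*p^2 + 4.74*p - 0.54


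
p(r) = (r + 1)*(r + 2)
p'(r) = 2*r + 3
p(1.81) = 10.71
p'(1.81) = 6.62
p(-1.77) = -0.18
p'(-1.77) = -0.54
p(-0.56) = 0.63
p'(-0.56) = 1.88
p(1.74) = 10.25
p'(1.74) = 6.48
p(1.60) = 9.36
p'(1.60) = 6.20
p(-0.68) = 0.42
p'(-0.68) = 1.64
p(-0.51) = 0.73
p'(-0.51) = 1.98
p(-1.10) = -0.09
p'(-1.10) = 0.80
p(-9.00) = 56.00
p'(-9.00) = -15.00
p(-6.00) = 20.00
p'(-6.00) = -9.00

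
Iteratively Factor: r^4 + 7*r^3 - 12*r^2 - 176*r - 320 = (r + 4)*(r^3 + 3*r^2 - 24*r - 80) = (r + 4)^2*(r^2 - r - 20) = (r - 5)*(r + 4)^2*(r + 4)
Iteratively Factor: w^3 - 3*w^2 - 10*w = (w + 2)*(w^2 - 5*w) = (w - 5)*(w + 2)*(w)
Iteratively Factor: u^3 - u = (u + 1)*(u^2 - u) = u*(u + 1)*(u - 1)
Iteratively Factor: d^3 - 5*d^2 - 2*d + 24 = (d - 3)*(d^2 - 2*d - 8) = (d - 4)*(d - 3)*(d + 2)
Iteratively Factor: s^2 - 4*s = (s)*(s - 4)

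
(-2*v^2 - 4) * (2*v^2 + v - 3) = -4*v^4 - 2*v^3 - 2*v^2 - 4*v + 12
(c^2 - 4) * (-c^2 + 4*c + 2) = -c^4 + 4*c^3 + 6*c^2 - 16*c - 8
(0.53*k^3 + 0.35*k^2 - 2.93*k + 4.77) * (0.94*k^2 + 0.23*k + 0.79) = 0.4982*k^5 + 0.4509*k^4 - 2.255*k^3 + 4.0864*k^2 - 1.2176*k + 3.7683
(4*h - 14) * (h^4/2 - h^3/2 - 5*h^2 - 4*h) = 2*h^5 - 9*h^4 - 13*h^3 + 54*h^2 + 56*h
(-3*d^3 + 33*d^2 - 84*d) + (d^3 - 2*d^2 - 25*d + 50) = -2*d^3 + 31*d^2 - 109*d + 50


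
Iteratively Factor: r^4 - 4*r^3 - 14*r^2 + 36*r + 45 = (r + 3)*(r^3 - 7*r^2 + 7*r + 15) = (r - 3)*(r + 3)*(r^2 - 4*r - 5) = (r - 5)*(r - 3)*(r + 3)*(r + 1)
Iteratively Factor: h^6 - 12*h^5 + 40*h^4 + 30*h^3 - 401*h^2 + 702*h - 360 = (h - 1)*(h^5 - 11*h^4 + 29*h^3 + 59*h^2 - 342*h + 360) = (h - 3)*(h - 1)*(h^4 - 8*h^3 + 5*h^2 + 74*h - 120) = (h - 5)*(h - 3)*(h - 1)*(h^3 - 3*h^2 - 10*h + 24) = (h - 5)*(h - 3)*(h - 1)*(h + 3)*(h^2 - 6*h + 8) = (h - 5)*(h - 4)*(h - 3)*(h - 1)*(h + 3)*(h - 2)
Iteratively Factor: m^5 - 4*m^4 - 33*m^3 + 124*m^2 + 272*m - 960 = (m - 4)*(m^4 - 33*m^2 - 8*m + 240) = (m - 5)*(m - 4)*(m^3 + 5*m^2 - 8*m - 48) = (m - 5)*(m - 4)*(m - 3)*(m^2 + 8*m + 16) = (m - 5)*(m - 4)*(m - 3)*(m + 4)*(m + 4)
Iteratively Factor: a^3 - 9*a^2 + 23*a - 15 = (a - 1)*(a^2 - 8*a + 15) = (a - 5)*(a - 1)*(a - 3)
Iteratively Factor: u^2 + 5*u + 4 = (u + 4)*(u + 1)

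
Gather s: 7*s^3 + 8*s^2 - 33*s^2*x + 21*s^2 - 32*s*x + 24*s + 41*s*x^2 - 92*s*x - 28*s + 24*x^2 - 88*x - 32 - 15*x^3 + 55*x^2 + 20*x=7*s^3 + s^2*(29 - 33*x) + s*(41*x^2 - 124*x - 4) - 15*x^3 + 79*x^2 - 68*x - 32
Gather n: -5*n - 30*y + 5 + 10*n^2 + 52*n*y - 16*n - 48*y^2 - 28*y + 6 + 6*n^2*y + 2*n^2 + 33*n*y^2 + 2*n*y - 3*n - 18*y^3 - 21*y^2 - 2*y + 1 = n^2*(6*y + 12) + n*(33*y^2 + 54*y - 24) - 18*y^3 - 69*y^2 - 60*y + 12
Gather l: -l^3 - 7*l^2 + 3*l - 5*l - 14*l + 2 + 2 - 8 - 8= -l^3 - 7*l^2 - 16*l - 12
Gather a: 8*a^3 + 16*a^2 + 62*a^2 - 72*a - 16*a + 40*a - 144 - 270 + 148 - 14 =8*a^3 + 78*a^2 - 48*a - 280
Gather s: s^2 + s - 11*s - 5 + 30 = s^2 - 10*s + 25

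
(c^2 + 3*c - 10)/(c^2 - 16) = (c^2 + 3*c - 10)/(c^2 - 16)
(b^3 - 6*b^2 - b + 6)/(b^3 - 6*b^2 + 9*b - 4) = (b^2 - 5*b - 6)/(b^2 - 5*b + 4)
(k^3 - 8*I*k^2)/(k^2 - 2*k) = k*(k - 8*I)/(k - 2)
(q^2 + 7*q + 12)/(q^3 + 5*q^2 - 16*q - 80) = (q + 3)/(q^2 + q - 20)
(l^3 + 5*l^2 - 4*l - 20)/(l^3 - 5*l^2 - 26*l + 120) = (l^2 - 4)/(l^2 - 10*l + 24)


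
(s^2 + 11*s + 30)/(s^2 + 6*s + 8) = (s^2 + 11*s + 30)/(s^2 + 6*s + 8)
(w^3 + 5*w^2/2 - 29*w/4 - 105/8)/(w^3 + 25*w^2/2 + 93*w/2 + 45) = (w^2 + w - 35/4)/(w^2 + 11*w + 30)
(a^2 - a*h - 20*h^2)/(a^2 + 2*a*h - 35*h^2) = (a + 4*h)/(a + 7*h)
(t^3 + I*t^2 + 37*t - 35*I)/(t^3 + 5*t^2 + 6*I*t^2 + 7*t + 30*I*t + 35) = (t - 5*I)/(t + 5)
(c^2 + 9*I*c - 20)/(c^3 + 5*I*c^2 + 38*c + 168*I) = (c + 5*I)/(c^2 + I*c + 42)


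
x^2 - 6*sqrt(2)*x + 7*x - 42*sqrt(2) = (x + 7)*(x - 6*sqrt(2))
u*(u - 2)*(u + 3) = u^3 + u^2 - 6*u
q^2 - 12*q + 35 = (q - 7)*(q - 5)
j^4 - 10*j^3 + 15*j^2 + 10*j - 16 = (j - 8)*(j - 2)*(j - 1)*(j + 1)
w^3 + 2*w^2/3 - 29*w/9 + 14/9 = (w - 1)*(w - 2/3)*(w + 7/3)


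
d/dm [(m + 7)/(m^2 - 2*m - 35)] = (m^2 - 2*m - 2*(m - 1)*(m + 7) - 35)/(-m^2 + 2*m + 35)^2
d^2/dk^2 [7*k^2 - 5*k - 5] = 14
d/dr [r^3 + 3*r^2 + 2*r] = 3*r^2 + 6*r + 2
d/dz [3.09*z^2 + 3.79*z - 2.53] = 6.18*z + 3.79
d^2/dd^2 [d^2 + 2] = 2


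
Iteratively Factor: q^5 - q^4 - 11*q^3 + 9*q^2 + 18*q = (q + 3)*(q^4 - 4*q^3 + q^2 + 6*q) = (q - 3)*(q + 3)*(q^3 - q^2 - 2*q) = (q - 3)*(q + 1)*(q + 3)*(q^2 - 2*q) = (q - 3)*(q - 2)*(q + 1)*(q + 3)*(q)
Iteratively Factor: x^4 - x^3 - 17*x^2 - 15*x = (x + 1)*(x^3 - 2*x^2 - 15*x) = (x - 5)*(x + 1)*(x^2 + 3*x) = (x - 5)*(x + 1)*(x + 3)*(x)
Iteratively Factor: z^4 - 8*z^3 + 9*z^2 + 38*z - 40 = (z - 1)*(z^3 - 7*z^2 + 2*z + 40) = (z - 1)*(z + 2)*(z^2 - 9*z + 20) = (z - 5)*(z - 1)*(z + 2)*(z - 4)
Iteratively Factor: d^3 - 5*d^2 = (d - 5)*(d^2) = d*(d - 5)*(d)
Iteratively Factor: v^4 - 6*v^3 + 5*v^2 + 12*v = (v - 3)*(v^3 - 3*v^2 - 4*v) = (v - 3)*(v + 1)*(v^2 - 4*v) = (v - 4)*(v - 3)*(v + 1)*(v)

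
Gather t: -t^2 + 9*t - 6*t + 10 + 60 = -t^2 + 3*t + 70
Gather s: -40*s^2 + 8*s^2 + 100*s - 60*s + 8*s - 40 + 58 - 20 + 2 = -32*s^2 + 48*s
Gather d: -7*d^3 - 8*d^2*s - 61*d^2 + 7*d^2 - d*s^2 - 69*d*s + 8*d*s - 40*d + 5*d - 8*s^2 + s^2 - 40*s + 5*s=-7*d^3 + d^2*(-8*s - 54) + d*(-s^2 - 61*s - 35) - 7*s^2 - 35*s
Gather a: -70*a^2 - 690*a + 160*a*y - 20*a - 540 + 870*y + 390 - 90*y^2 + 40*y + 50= -70*a^2 + a*(160*y - 710) - 90*y^2 + 910*y - 100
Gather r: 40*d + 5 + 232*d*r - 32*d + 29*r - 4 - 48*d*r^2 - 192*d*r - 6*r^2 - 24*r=8*d + r^2*(-48*d - 6) + r*(40*d + 5) + 1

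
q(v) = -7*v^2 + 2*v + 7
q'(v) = 2 - 14*v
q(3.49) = -71.28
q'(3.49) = -46.86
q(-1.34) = -8.25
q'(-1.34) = 20.76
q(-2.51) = -42.12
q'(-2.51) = 37.14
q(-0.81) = 0.79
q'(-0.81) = 13.34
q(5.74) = -212.15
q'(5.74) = -78.36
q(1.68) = -9.40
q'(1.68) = -21.52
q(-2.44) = -39.56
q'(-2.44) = 36.16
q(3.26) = -60.87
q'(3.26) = -43.64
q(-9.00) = -578.00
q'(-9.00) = 128.00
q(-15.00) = -1598.00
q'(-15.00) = 212.00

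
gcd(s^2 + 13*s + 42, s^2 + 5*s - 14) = s + 7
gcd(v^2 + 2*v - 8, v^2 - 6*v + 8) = v - 2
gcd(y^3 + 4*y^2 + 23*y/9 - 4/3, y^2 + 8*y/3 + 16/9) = y + 4/3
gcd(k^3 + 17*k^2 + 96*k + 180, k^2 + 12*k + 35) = k + 5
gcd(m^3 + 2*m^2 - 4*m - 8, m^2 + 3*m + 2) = m + 2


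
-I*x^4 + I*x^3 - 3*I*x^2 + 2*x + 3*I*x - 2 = (x - 1)*(x - 2*I)*(x + I)*(-I*x + 1)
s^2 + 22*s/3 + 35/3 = (s + 7/3)*(s + 5)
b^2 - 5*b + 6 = (b - 3)*(b - 2)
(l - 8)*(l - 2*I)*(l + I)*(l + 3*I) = l^4 - 8*l^3 + 2*I*l^3 + 5*l^2 - 16*I*l^2 - 40*l + 6*I*l - 48*I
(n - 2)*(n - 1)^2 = n^3 - 4*n^2 + 5*n - 2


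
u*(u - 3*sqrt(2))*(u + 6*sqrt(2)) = u^3 + 3*sqrt(2)*u^2 - 36*u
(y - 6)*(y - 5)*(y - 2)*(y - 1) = y^4 - 14*y^3 + 65*y^2 - 112*y + 60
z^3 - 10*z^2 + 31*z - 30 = (z - 5)*(z - 3)*(z - 2)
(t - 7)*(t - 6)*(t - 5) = t^3 - 18*t^2 + 107*t - 210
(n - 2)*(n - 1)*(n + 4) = n^3 + n^2 - 10*n + 8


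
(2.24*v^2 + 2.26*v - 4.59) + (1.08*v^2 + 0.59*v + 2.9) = 3.32*v^2 + 2.85*v - 1.69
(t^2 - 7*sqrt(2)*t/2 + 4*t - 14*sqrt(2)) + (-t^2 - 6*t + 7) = -7*sqrt(2)*t/2 - 2*t - 14*sqrt(2) + 7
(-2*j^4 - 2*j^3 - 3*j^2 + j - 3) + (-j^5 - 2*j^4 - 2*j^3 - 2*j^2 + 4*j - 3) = -j^5 - 4*j^4 - 4*j^3 - 5*j^2 + 5*j - 6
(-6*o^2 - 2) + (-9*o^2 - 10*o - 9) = -15*o^2 - 10*o - 11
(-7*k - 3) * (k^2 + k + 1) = -7*k^3 - 10*k^2 - 10*k - 3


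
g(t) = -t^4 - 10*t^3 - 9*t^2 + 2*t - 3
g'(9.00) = -5506.00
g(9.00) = -14565.00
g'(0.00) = 2.00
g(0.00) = -3.00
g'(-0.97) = -5.12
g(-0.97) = -5.17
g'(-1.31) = -16.91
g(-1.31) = -1.53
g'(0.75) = -30.06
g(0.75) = -11.10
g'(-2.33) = -68.33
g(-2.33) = 40.50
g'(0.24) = -4.10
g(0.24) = -3.18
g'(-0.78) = -0.31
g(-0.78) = -5.66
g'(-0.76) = 0.11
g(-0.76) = -5.66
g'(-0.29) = 4.79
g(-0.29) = -4.10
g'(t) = -4*t^3 - 30*t^2 - 18*t + 2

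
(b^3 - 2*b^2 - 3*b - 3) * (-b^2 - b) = -b^5 + b^4 + 5*b^3 + 6*b^2 + 3*b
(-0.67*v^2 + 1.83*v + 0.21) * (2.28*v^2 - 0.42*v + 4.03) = -1.5276*v^4 + 4.4538*v^3 - 2.9899*v^2 + 7.2867*v + 0.8463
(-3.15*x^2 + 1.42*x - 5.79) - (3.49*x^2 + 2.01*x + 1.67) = -6.64*x^2 - 0.59*x - 7.46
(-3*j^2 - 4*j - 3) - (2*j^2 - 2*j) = -5*j^2 - 2*j - 3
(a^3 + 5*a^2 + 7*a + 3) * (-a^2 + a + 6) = -a^5 - 4*a^4 + 4*a^3 + 34*a^2 + 45*a + 18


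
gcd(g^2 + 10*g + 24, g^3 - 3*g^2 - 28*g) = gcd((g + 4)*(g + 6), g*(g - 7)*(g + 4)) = g + 4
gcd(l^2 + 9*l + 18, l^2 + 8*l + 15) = l + 3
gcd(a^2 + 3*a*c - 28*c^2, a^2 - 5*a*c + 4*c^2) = a - 4*c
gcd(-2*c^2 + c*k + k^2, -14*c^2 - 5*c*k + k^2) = 2*c + k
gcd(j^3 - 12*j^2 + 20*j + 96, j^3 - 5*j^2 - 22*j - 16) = j^2 - 6*j - 16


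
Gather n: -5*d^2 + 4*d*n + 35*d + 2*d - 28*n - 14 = -5*d^2 + 37*d + n*(4*d - 28) - 14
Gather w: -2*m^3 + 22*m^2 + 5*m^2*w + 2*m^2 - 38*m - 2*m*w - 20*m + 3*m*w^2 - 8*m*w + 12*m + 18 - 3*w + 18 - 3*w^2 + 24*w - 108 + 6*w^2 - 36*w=-2*m^3 + 24*m^2 - 46*m + w^2*(3*m + 3) + w*(5*m^2 - 10*m - 15) - 72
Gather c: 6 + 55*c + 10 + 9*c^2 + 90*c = 9*c^2 + 145*c + 16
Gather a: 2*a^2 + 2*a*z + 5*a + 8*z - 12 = 2*a^2 + a*(2*z + 5) + 8*z - 12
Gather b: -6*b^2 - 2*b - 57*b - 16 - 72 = -6*b^2 - 59*b - 88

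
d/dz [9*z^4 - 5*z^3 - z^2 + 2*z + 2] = 36*z^3 - 15*z^2 - 2*z + 2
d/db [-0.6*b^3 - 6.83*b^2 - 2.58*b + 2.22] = -1.8*b^2 - 13.66*b - 2.58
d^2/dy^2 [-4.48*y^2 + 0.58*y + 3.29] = -8.96000000000000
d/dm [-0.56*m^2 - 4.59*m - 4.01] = -1.12*m - 4.59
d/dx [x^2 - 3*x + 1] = 2*x - 3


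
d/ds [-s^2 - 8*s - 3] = -2*s - 8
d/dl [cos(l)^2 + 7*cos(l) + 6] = -(2*cos(l) + 7)*sin(l)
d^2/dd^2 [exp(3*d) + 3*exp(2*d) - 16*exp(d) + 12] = (9*exp(2*d) + 12*exp(d) - 16)*exp(d)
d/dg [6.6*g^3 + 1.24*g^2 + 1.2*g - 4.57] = 19.8*g^2 + 2.48*g + 1.2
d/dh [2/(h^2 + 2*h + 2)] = 4*(-h - 1)/(h^2 + 2*h + 2)^2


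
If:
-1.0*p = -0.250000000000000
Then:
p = 0.25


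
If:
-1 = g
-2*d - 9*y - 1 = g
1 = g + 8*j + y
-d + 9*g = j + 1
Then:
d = -369/37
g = -1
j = -1/37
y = 82/37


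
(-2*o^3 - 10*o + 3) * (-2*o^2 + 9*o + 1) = 4*o^5 - 18*o^4 + 18*o^3 - 96*o^2 + 17*o + 3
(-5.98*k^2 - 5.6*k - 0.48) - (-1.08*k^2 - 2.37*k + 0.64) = -4.9*k^2 - 3.23*k - 1.12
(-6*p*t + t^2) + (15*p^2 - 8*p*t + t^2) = 15*p^2 - 14*p*t + 2*t^2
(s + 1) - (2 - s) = 2*s - 1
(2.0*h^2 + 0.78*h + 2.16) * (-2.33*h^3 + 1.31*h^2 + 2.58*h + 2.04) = -4.66*h^5 + 0.8026*h^4 + 1.149*h^3 + 8.922*h^2 + 7.164*h + 4.4064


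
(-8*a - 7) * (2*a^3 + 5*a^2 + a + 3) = -16*a^4 - 54*a^3 - 43*a^2 - 31*a - 21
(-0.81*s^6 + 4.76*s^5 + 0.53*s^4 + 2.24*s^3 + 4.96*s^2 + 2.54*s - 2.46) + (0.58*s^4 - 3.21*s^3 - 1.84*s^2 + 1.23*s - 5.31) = -0.81*s^6 + 4.76*s^5 + 1.11*s^4 - 0.97*s^3 + 3.12*s^2 + 3.77*s - 7.77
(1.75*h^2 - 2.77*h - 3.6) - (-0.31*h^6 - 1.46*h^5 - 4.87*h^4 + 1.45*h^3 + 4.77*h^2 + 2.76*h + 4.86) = 0.31*h^6 + 1.46*h^5 + 4.87*h^4 - 1.45*h^3 - 3.02*h^2 - 5.53*h - 8.46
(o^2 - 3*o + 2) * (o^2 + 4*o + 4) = o^4 + o^3 - 6*o^2 - 4*o + 8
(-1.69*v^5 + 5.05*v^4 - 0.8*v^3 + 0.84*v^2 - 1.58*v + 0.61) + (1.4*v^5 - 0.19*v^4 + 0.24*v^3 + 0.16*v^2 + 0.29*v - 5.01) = -0.29*v^5 + 4.86*v^4 - 0.56*v^3 + 1.0*v^2 - 1.29*v - 4.4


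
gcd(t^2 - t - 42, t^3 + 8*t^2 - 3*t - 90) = t + 6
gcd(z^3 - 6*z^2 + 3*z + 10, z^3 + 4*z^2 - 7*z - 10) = z^2 - z - 2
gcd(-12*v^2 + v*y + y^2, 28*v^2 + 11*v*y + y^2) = 4*v + y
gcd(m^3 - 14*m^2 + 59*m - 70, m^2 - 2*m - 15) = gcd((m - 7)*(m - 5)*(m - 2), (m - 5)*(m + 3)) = m - 5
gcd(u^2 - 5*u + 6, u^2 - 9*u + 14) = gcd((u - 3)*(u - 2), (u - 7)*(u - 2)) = u - 2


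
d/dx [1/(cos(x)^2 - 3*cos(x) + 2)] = (2*cos(x) - 3)*sin(x)/(cos(x)^2 - 3*cos(x) + 2)^2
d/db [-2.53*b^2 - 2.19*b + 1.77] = -5.06*b - 2.19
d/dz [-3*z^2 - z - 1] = -6*z - 1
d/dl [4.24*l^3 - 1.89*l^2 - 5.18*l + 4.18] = 12.72*l^2 - 3.78*l - 5.18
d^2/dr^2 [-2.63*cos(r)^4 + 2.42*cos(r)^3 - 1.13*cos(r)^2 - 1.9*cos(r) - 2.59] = 42.08*cos(r)^4 - 21.78*cos(r)^3 - 27.04*cos(r)^2 + 16.42*cos(r) - 2.26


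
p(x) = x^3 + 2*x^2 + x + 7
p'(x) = 3*x^2 + 4*x + 1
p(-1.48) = 6.66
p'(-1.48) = 1.65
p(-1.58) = 6.47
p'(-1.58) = 2.17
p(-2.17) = 4.03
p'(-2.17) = 6.45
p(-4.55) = -50.34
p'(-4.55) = 44.91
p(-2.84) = -2.62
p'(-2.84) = 13.84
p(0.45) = 7.95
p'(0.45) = 3.41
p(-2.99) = -4.84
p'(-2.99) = 15.86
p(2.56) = 39.44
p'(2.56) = 30.90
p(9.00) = 907.00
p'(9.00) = 280.00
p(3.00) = 55.00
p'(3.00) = 40.00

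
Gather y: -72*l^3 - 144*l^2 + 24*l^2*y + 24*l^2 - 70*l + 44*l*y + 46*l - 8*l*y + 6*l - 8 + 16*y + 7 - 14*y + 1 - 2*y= -72*l^3 - 120*l^2 - 18*l + y*(24*l^2 + 36*l)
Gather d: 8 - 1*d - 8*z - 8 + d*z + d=d*z - 8*z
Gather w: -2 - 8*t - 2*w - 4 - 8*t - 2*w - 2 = -16*t - 4*w - 8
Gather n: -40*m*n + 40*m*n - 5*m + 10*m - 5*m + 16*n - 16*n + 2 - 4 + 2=0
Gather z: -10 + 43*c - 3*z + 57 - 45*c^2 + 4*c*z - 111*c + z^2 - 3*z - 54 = -45*c^2 - 68*c + z^2 + z*(4*c - 6) - 7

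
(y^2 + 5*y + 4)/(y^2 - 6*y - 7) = (y + 4)/(y - 7)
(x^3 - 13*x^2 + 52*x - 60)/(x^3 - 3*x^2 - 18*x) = (x^2 - 7*x + 10)/(x*(x + 3))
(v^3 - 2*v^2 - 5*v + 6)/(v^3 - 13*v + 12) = (v + 2)/(v + 4)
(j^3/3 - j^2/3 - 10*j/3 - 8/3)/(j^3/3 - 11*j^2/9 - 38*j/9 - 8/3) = 3*(j^2 - 2*j - 8)/(3*j^2 - 14*j - 24)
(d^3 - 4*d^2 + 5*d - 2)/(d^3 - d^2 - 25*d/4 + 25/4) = 4*(d^2 - 3*d + 2)/(4*d^2 - 25)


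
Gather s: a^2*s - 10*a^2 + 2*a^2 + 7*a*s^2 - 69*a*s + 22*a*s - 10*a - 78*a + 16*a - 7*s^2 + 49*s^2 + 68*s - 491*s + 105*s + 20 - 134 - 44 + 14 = -8*a^2 - 72*a + s^2*(7*a + 42) + s*(a^2 - 47*a - 318) - 144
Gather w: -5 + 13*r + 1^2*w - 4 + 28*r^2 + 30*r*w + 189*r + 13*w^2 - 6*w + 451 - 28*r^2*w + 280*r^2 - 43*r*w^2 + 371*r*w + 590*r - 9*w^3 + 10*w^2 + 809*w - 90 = 308*r^2 + 792*r - 9*w^3 + w^2*(23 - 43*r) + w*(-28*r^2 + 401*r + 804) + 352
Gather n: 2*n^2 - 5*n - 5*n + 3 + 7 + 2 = 2*n^2 - 10*n + 12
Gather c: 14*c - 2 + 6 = 14*c + 4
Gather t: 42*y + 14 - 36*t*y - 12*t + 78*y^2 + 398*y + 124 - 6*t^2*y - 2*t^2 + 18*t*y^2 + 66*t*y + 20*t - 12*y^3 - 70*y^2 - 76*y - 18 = t^2*(-6*y - 2) + t*(18*y^2 + 30*y + 8) - 12*y^3 + 8*y^2 + 364*y + 120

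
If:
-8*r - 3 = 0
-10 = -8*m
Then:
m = 5/4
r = -3/8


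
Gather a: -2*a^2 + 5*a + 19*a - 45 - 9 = -2*a^2 + 24*a - 54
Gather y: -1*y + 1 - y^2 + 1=-y^2 - y + 2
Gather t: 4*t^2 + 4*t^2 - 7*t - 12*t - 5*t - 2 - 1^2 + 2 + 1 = 8*t^2 - 24*t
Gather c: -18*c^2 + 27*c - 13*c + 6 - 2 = -18*c^2 + 14*c + 4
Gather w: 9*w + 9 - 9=9*w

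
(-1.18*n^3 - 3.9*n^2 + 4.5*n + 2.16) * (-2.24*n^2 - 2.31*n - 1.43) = 2.6432*n^5 + 11.4618*n^4 + 0.616399999999999*n^3 - 9.6564*n^2 - 11.4246*n - 3.0888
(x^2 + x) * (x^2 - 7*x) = x^4 - 6*x^3 - 7*x^2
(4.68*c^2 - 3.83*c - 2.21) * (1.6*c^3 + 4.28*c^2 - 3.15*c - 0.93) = 7.488*c^5 + 13.9024*c^4 - 34.6704*c^3 - 1.7467*c^2 + 10.5234*c + 2.0553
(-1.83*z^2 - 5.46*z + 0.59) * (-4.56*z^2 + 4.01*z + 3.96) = 8.3448*z^4 + 17.5593*z^3 - 31.8318*z^2 - 19.2557*z + 2.3364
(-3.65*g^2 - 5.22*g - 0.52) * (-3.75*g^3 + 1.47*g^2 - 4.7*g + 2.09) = 13.6875*g^5 + 14.2095*g^4 + 11.4316*g^3 + 16.1411*g^2 - 8.4658*g - 1.0868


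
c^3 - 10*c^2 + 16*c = c*(c - 8)*(c - 2)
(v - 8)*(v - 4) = v^2 - 12*v + 32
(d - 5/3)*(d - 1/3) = d^2 - 2*d + 5/9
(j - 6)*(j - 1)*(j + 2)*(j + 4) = j^4 - j^3 - 28*j^2 - 20*j + 48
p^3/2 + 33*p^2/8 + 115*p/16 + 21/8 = (p/2 + 1/4)*(p + 7/4)*(p + 6)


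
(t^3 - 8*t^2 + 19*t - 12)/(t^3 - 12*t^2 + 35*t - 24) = (t - 4)/(t - 8)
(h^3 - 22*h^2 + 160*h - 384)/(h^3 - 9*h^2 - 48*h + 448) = (h - 6)/(h + 7)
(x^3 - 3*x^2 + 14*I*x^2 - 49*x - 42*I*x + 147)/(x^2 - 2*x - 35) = (x^3 + x^2*(-3 + 14*I) + x*(-49 - 42*I) + 147)/(x^2 - 2*x - 35)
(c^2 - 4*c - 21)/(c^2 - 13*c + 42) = (c + 3)/(c - 6)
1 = 1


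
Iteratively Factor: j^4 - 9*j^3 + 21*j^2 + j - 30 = (j - 2)*(j^3 - 7*j^2 + 7*j + 15) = (j - 3)*(j - 2)*(j^2 - 4*j - 5) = (j - 3)*(j - 2)*(j + 1)*(j - 5)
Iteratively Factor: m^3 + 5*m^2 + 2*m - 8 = (m + 4)*(m^2 + m - 2) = (m - 1)*(m + 4)*(m + 2)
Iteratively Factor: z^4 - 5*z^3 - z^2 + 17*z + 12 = (z - 4)*(z^3 - z^2 - 5*z - 3) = (z - 4)*(z - 3)*(z^2 + 2*z + 1) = (z - 4)*(z - 3)*(z + 1)*(z + 1)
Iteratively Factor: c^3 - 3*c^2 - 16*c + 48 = (c - 4)*(c^2 + c - 12) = (c - 4)*(c + 4)*(c - 3)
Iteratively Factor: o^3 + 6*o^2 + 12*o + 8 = (o + 2)*(o^2 + 4*o + 4) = (o + 2)^2*(o + 2)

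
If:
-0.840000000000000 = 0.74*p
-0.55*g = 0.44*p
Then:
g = 0.91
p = -1.14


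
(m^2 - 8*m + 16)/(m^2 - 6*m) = (m^2 - 8*m + 16)/(m*(m - 6))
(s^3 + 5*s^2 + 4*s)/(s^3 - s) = (s + 4)/(s - 1)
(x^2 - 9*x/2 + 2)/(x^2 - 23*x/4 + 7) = 2*(2*x - 1)/(4*x - 7)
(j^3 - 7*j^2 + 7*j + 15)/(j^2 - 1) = (j^2 - 8*j + 15)/(j - 1)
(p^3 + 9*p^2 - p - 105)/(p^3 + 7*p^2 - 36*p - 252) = (p^2 + 2*p - 15)/(p^2 - 36)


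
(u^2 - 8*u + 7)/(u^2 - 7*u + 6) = (u - 7)/(u - 6)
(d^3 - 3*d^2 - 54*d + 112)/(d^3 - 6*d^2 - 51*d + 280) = (d - 2)/(d - 5)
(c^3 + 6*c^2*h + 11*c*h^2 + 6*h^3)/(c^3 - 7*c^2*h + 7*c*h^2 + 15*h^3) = (c^2 + 5*c*h + 6*h^2)/(c^2 - 8*c*h + 15*h^2)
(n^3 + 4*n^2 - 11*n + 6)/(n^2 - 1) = (n^2 + 5*n - 6)/(n + 1)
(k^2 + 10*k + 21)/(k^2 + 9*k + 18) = (k + 7)/(k + 6)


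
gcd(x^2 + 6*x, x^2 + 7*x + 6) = x + 6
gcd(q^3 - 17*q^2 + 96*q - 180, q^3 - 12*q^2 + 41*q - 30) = q^2 - 11*q + 30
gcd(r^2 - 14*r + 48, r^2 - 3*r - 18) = r - 6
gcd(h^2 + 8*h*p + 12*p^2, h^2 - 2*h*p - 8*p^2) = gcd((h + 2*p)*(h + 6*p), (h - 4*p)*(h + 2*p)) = h + 2*p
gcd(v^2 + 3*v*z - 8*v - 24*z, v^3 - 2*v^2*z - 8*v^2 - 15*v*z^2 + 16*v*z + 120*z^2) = v^2 + 3*v*z - 8*v - 24*z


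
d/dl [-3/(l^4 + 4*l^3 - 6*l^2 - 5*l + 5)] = 3*(4*l^3 + 12*l^2 - 12*l - 5)/(l^4 + 4*l^3 - 6*l^2 - 5*l + 5)^2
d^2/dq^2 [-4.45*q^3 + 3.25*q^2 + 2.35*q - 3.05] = 6.5 - 26.7*q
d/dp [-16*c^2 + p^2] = 2*p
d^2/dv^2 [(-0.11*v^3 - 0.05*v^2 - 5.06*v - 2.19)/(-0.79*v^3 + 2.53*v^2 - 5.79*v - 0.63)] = (2.22044604925031e-16*v^7 + 0.502123999999999*v^6 + 15.92877*v^5 - 46.3083780000001*v^4 - 42.704792*v^3 + 116.876808*v^2 - 150.370938*v + 116.941806)/(0.493039*v^9 - 4.736919*v^8 + 26.01075*v^7 - 84.449566*v^6 + 183.080664*v^5 - 225.06012*v^4 + 139.673106*v^3 + 60.348078*v^2 + 6.894153*v + 0.250047)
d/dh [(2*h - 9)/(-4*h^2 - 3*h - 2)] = (8*h^2 - 72*h - 31)/(16*h^4 + 24*h^3 + 25*h^2 + 12*h + 4)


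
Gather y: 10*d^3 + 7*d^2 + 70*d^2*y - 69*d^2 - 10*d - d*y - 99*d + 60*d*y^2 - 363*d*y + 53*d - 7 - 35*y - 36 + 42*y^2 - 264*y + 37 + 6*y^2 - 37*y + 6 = 10*d^3 - 62*d^2 - 56*d + y^2*(60*d + 48) + y*(70*d^2 - 364*d - 336)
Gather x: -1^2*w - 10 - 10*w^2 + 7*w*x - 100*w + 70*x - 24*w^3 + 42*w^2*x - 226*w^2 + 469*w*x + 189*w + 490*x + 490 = -24*w^3 - 236*w^2 + 88*w + x*(42*w^2 + 476*w + 560) + 480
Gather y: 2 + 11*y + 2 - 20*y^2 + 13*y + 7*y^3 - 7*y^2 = 7*y^3 - 27*y^2 + 24*y + 4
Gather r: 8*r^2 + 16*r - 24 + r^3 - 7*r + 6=r^3 + 8*r^2 + 9*r - 18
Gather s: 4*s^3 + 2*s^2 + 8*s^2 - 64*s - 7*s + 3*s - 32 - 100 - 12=4*s^3 + 10*s^2 - 68*s - 144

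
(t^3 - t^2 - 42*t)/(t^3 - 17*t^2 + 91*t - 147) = t*(t + 6)/(t^2 - 10*t + 21)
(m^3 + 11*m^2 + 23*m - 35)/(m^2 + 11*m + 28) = (m^2 + 4*m - 5)/(m + 4)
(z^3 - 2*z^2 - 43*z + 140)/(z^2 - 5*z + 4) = (z^2 + 2*z - 35)/(z - 1)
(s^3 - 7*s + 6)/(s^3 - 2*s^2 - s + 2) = (s + 3)/(s + 1)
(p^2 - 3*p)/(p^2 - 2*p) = (p - 3)/(p - 2)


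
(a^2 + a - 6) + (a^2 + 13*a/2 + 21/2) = 2*a^2 + 15*a/2 + 9/2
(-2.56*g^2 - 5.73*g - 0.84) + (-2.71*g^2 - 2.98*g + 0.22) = -5.27*g^2 - 8.71*g - 0.62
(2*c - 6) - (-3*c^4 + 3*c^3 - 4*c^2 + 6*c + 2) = 3*c^4 - 3*c^3 + 4*c^2 - 4*c - 8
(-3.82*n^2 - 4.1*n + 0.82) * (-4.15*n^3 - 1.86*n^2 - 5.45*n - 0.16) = 15.853*n^5 + 24.1202*n^4 + 25.042*n^3 + 21.431*n^2 - 3.813*n - 0.1312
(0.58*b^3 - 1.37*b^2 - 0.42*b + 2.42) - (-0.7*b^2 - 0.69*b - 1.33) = 0.58*b^3 - 0.67*b^2 + 0.27*b + 3.75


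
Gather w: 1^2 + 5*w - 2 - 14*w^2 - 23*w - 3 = -14*w^2 - 18*w - 4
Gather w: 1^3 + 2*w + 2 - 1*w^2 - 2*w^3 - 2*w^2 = -2*w^3 - 3*w^2 + 2*w + 3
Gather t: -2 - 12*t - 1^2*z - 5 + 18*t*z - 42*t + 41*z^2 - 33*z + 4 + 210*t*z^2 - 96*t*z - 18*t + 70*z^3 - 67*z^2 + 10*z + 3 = t*(210*z^2 - 78*z - 72) + 70*z^3 - 26*z^2 - 24*z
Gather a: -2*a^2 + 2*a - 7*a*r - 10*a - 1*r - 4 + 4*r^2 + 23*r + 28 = -2*a^2 + a*(-7*r - 8) + 4*r^2 + 22*r + 24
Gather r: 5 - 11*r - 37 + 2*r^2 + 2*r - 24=2*r^2 - 9*r - 56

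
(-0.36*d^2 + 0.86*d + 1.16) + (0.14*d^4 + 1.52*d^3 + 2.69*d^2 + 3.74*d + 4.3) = 0.14*d^4 + 1.52*d^3 + 2.33*d^2 + 4.6*d + 5.46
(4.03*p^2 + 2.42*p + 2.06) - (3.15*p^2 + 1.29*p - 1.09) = 0.88*p^2 + 1.13*p + 3.15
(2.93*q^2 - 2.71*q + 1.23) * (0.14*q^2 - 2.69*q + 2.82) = 0.4102*q^4 - 8.2611*q^3 + 15.7247*q^2 - 10.9509*q + 3.4686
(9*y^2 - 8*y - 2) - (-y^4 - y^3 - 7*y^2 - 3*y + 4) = y^4 + y^3 + 16*y^2 - 5*y - 6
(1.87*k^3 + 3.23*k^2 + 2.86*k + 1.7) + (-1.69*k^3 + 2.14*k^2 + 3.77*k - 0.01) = 0.18*k^3 + 5.37*k^2 + 6.63*k + 1.69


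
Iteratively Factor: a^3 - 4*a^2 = (a)*(a^2 - 4*a) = a*(a - 4)*(a)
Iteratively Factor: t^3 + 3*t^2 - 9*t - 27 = (t + 3)*(t^2 - 9) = (t - 3)*(t + 3)*(t + 3)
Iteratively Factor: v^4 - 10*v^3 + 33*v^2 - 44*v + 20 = (v - 2)*(v^3 - 8*v^2 + 17*v - 10) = (v - 2)^2*(v^2 - 6*v + 5) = (v - 2)^2*(v - 1)*(v - 5)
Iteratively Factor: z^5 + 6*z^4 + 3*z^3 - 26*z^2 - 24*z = (z + 1)*(z^4 + 5*z^3 - 2*z^2 - 24*z) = (z - 2)*(z + 1)*(z^3 + 7*z^2 + 12*z) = (z - 2)*(z + 1)*(z + 4)*(z^2 + 3*z) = z*(z - 2)*(z + 1)*(z + 4)*(z + 3)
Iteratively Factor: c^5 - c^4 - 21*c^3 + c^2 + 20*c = (c - 1)*(c^4 - 21*c^2 - 20*c) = (c - 1)*(c + 1)*(c^3 - c^2 - 20*c) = (c - 1)*(c + 1)*(c + 4)*(c^2 - 5*c) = (c - 5)*(c - 1)*(c + 1)*(c + 4)*(c)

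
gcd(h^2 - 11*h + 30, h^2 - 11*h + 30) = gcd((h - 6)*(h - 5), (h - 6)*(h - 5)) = h^2 - 11*h + 30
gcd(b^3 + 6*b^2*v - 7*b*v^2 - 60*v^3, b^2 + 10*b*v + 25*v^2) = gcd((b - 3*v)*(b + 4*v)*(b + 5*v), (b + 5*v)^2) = b + 5*v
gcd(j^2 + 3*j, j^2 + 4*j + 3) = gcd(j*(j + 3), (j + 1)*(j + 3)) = j + 3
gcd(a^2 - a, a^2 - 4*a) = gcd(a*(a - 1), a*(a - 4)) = a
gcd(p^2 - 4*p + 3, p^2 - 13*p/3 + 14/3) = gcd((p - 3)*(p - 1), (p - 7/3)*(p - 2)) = 1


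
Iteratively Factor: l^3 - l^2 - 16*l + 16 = (l - 4)*(l^2 + 3*l - 4) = (l - 4)*(l - 1)*(l + 4)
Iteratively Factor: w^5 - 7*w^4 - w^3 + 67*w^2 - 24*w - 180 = (w - 3)*(w^4 - 4*w^3 - 13*w^2 + 28*w + 60) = (w - 3)*(w + 2)*(w^3 - 6*w^2 - w + 30) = (w - 3)^2*(w + 2)*(w^2 - 3*w - 10) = (w - 5)*(w - 3)^2*(w + 2)*(w + 2)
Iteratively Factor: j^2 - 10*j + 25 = (j - 5)*(j - 5)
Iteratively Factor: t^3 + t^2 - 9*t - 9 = (t + 1)*(t^2 - 9) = (t - 3)*(t + 1)*(t + 3)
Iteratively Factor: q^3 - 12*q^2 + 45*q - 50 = (q - 5)*(q^2 - 7*q + 10) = (q - 5)*(q - 2)*(q - 5)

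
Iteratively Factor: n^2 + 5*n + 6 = (n + 2)*(n + 3)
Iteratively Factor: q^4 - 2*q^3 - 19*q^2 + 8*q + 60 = (q - 5)*(q^3 + 3*q^2 - 4*q - 12) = (q - 5)*(q + 2)*(q^2 + q - 6) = (q - 5)*(q + 2)*(q + 3)*(q - 2)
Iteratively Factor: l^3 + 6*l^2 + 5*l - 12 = (l + 4)*(l^2 + 2*l - 3) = (l - 1)*(l + 4)*(l + 3)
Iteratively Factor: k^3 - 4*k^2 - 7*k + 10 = (k + 2)*(k^2 - 6*k + 5) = (k - 1)*(k + 2)*(k - 5)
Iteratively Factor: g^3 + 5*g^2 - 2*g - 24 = (g + 4)*(g^2 + g - 6) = (g + 3)*(g + 4)*(g - 2)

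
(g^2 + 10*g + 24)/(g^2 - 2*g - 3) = (g^2 + 10*g + 24)/(g^2 - 2*g - 3)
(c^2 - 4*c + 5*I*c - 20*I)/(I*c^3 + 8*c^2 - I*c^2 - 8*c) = (c^2 - 4*c + 5*I*c - 20*I)/(c*(I*c^2 + 8*c - I*c - 8))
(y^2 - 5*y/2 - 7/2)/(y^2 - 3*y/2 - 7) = (y + 1)/(y + 2)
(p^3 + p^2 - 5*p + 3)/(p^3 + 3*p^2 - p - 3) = (p - 1)/(p + 1)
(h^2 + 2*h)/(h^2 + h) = (h + 2)/(h + 1)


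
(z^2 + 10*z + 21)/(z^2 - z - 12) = (z + 7)/(z - 4)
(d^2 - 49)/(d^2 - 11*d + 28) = (d + 7)/(d - 4)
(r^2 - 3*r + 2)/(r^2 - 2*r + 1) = (r - 2)/(r - 1)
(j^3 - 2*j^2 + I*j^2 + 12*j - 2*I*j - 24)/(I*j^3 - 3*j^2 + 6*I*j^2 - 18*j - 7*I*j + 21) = (-I*j^3 + j^2*(1 + 2*I) + j*(-2 - 12*I) + 24*I)/(j^3 + j^2*(6 + 3*I) + j*(-7 + 18*I) - 21*I)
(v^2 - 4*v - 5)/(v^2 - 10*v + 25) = (v + 1)/(v - 5)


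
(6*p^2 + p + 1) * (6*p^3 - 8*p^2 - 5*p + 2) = 36*p^5 - 42*p^4 - 32*p^3 - p^2 - 3*p + 2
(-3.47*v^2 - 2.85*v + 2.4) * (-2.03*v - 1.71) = 7.0441*v^3 + 11.7192*v^2 + 0.00150000000000095*v - 4.104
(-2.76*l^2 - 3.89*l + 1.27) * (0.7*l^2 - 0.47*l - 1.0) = -1.932*l^4 - 1.4258*l^3 + 5.4773*l^2 + 3.2931*l - 1.27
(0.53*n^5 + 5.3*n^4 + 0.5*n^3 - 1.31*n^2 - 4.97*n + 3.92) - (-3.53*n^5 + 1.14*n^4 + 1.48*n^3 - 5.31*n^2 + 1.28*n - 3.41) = 4.06*n^5 + 4.16*n^4 - 0.98*n^3 + 4.0*n^2 - 6.25*n + 7.33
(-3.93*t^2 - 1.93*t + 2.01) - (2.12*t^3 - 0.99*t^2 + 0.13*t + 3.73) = -2.12*t^3 - 2.94*t^2 - 2.06*t - 1.72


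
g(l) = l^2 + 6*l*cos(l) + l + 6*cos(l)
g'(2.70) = -8.51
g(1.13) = 7.86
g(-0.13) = 5.06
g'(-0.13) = 7.37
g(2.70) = -10.08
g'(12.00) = 71.92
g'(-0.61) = 6.04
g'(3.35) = 7.23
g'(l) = -6*l*sin(l) + 2*l - 6*sin(l) + 6*cos(l) + 1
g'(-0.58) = 6.24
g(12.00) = 221.82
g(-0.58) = 1.86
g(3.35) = -10.96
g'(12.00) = 71.92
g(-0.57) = 1.93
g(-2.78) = 14.94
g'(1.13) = -5.74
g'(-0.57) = 6.30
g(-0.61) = 1.68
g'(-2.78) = -13.95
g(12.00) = 221.82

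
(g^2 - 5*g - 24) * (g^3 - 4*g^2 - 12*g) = g^5 - 9*g^4 - 16*g^3 + 156*g^2 + 288*g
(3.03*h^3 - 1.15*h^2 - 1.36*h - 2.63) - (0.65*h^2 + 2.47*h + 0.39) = 3.03*h^3 - 1.8*h^2 - 3.83*h - 3.02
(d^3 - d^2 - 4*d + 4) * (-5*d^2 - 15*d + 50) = -5*d^5 - 10*d^4 + 85*d^3 - 10*d^2 - 260*d + 200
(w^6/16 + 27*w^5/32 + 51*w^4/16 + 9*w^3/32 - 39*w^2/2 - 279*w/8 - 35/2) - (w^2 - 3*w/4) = w^6/16 + 27*w^5/32 + 51*w^4/16 + 9*w^3/32 - 41*w^2/2 - 273*w/8 - 35/2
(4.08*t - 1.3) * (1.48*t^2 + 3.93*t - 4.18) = 6.0384*t^3 + 14.1104*t^2 - 22.1634*t + 5.434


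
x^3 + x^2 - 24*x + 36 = (x - 3)*(x - 2)*(x + 6)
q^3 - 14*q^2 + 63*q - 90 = (q - 6)*(q - 5)*(q - 3)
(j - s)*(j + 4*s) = j^2 + 3*j*s - 4*s^2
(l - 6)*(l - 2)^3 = l^4 - 12*l^3 + 48*l^2 - 80*l + 48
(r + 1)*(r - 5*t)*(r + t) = r^3 - 4*r^2*t + r^2 - 5*r*t^2 - 4*r*t - 5*t^2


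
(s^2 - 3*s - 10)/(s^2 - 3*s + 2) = (s^2 - 3*s - 10)/(s^2 - 3*s + 2)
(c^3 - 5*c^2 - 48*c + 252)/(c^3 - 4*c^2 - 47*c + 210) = (c - 6)/(c - 5)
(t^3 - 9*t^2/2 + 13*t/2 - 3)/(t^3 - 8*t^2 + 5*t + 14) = (2*t^2 - 5*t + 3)/(2*(t^2 - 6*t - 7))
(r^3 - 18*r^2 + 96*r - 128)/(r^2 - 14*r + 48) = (r^2 - 10*r + 16)/(r - 6)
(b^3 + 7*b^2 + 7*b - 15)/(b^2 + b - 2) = (b^2 + 8*b + 15)/(b + 2)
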